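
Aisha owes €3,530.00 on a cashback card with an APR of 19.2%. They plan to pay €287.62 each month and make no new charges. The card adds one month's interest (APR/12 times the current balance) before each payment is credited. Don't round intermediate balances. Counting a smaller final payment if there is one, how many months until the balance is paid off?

14 months

Monthly rate r = 19.2%/12 = 1.6% = 0.016.
Recurrence: B ← B·(1+r) − €287.62.
Month 1: interest €56.48; balance after payment €3,298.86.
Month 2: interest €52.78; balance after payment €3,064.02.
Closed form: n = −ln(1 − rB₀/P)/ln(1+r) = −ln(0.80363)/ln(1.016) ≈ 13.773, so the balance reaches zero during payment 14.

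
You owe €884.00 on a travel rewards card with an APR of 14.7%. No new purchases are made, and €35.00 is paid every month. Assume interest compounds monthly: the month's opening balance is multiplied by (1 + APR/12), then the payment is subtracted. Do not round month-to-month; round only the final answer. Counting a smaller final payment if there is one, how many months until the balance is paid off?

Monthly rate r = 14.7%/12 = 1.225% = 0.01225.
Recurrence: B ← B·(1+r) − €35.00.
Month 1: interest €10.83; balance after payment €859.83.
Month 2: interest €10.53; balance after payment €835.36.
Closed form: n = −ln(1 − rB₀/P)/ln(1+r) = −ln(0.6906)/ln(1.01225) ≈ 30.405, so the balance reaches zero during payment 31.

31 payments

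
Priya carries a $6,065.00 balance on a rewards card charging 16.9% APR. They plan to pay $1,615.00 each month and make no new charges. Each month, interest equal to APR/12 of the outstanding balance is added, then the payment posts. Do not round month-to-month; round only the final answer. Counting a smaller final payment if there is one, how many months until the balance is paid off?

Monthly rate r = 16.9%/12 = 1.40833% = 0.0140833.
Recurrence: B ← B·(1+r) − $1,615.00.
Month 1: interest $85.42; balance after payment $4,535.42.
Month 2: interest $63.87; balance after payment $2,984.29.
Month 3: interest $42.03; balance after payment $1,411.32.
Month 4: interest $19.88; balance after payment $0.00.

4 payments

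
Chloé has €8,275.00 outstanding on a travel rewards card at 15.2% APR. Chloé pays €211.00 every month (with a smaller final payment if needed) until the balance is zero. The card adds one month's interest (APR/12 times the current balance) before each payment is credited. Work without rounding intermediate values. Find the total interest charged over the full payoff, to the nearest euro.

€3,236

Monthly rate r = 15.2%/12 = 1.26667% = 0.0126667.
Payoff takes n = ⌈−ln(1 − rB₀/P)/ln(1+r)⌉ = ⌈54.555⌉ = 55 payments; the last is €117.45.
Total paid = 54·€211.00 + €117.45 = €11,511.45.
Total interest = total paid − principal = €11,511.45 − €8,275.00 = €3,236.45.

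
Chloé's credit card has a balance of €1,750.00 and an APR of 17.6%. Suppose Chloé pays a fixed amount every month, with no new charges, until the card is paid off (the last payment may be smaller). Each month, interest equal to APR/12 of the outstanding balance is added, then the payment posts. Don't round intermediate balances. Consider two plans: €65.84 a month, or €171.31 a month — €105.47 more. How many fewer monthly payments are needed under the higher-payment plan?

22 fewer payments

Monthly rate r = 17.6%/12 = 1.46667% = 0.0146667.
At €65.84/mo: n = ⌈−ln(1 − rB₀/P)/ln(1+r)⌉ = 34 payments (last €61.25); total interest = total paid − €1,750.00 = €483.97.
At €171.31/mo: 12 payments (last €25.48); total interest €159.89.
Payments saved = 34 − 12 = 22.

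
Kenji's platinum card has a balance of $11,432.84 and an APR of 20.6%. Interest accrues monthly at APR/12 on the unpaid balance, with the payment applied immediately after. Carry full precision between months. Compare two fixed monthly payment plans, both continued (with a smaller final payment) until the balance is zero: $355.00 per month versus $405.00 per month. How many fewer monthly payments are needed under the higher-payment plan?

9 fewer payments

Monthly rate r = 20.6%/12 = 1.71667% = 0.0171667.
At $355.00/mo: n = ⌈−ln(1 − rB₀/P)/ln(1+r)⌉ = 48 payments (last $102.56); total interest = total paid − $11,432.84 = $5,354.72.
At $405.00/mo: 39 payments (last $381.33); total interest $4,338.49.
Payments saved = 48 − 39 = 9.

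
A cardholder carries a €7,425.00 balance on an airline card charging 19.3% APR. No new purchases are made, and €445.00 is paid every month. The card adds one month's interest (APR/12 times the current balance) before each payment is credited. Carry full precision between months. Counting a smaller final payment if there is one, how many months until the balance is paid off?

Monthly rate r = 19.3%/12 = 1.60833% = 0.0160833.
Recurrence: B ← B·(1+r) − €445.00.
Month 1: interest €119.42; balance after payment €7,099.42.
Month 2: interest €114.18; balance after payment €6,768.60.
Closed form: n = −ln(1 − rB₀/P)/ln(1+r) = −ln(0.73164)/ln(1.01608) ≈ 19.584, so the balance reaches zero during payment 20.

20 months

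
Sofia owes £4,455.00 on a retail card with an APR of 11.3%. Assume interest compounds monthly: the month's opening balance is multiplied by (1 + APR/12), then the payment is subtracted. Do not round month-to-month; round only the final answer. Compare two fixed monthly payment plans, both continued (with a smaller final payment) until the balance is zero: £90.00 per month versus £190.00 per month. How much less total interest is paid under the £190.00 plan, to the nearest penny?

Monthly rate r = 11.3%/12 = 0.941667% = 0.00941667.
At £90.00/mo: n = ⌈−ln(1 − rB₀/P)/ln(1+r)⌉ = 67 payments (last £86.45); total interest = total paid − £4,455.00 = £1,571.45.
At £190.00/mo: 27 payments (last £117.68); total interest £602.68.
Interest saved = £1,571.45 − £602.68 = £968.77.

£968.77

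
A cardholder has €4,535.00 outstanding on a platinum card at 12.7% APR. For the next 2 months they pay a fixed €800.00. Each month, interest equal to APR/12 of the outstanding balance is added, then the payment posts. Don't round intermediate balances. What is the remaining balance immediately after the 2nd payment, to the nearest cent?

€3,023.03

Monthly rate r = 12.7%/12 = 1.05833% = 0.0105833.
Each month: B ← B·(1+r) − €800.00.
Month 1: interest €48.00; balance after payment €3,783.00.
Month 2: interest €40.04; balance after payment €3,023.03.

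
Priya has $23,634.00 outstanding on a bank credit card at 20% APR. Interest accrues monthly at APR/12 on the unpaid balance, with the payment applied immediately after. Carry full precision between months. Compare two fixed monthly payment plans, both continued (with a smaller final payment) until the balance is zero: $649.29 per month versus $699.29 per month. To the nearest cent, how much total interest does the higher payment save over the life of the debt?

$1,603.90

Monthly rate r = 20%/12 = 1.66667% = 0.0166667.
At $649.29/mo: n = ⌈−ln(1 − rB₀/P)/ln(1+r)⌉ = 57 payments (last $293.85); total interest = total paid − $23,634.00 = $13,020.09.
At $699.29/mo: 51 payments (last $85.69); total interest $11,416.19.
Interest saved = $13,020.09 − $11,416.19 = $1,603.90.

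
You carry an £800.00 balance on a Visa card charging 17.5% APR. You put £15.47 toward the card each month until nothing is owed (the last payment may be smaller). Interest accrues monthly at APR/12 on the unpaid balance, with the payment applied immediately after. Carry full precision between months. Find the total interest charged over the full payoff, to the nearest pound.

£699

Monthly rate r = 17.5%/12 = 1.45833% = 0.0145833.
Payoff takes n = ⌈−ln(1 − rB₀/P)/ln(1+r)⌉ = ⌈96.907⌉ = 97 payments; the last is £14.04.
Total paid = 96·£15.47 + £14.04 = £1,499.16.
Total interest = total paid − principal = £1,499.16 − £800.00 = £699.16.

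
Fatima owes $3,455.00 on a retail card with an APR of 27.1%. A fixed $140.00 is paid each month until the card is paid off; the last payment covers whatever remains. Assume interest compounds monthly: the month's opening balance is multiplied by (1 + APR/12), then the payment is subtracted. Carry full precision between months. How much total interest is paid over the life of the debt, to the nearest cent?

$1,654.11

Monthly rate r = 27.1%/12 = 2.25833% = 0.0225833.
Payoff takes n = ⌈−ln(1 − rB₀/P)/ln(1+r)⌉ = ⌈36.491⌉ = 37 payments; the last is $69.11.
Total paid = 36·$140.00 + $69.11 = $5,109.11.
Total interest = total paid − principal = $5,109.11 − $3,455.00 = $1,654.11.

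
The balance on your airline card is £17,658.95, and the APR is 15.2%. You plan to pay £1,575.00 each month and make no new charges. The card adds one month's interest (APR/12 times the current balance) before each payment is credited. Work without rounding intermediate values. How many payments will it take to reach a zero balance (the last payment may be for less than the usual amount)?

13 payments

Monthly rate r = 15.2%/12 = 1.26667% = 0.0126667.
Recurrence: B ← B·(1+r) − £1,575.00.
Month 1: interest £223.68; balance after payment £16,307.63.
Month 2: interest £206.56; balance after payment £14,939.19.
Closed form: n = −ln(1 − rB₀/P)/ln(1+r) = −ln(0.85798)/ln(1.01267) ≈ 12.169, so the balance reaches zero during payment 13.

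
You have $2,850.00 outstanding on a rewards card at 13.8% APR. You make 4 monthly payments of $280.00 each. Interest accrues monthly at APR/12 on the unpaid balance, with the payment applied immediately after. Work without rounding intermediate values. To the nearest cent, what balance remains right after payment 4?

$1,843.91

Monthly rate r = 13.8%/12 = 1.15% = 0.0115.
Each month: B ← B·(1+r) − $280.00.
Month 1: interest $32.77; balance after payment $2,602.78.
Month 2: interest $29.93; balance after payment $2,352.71.
Month 3: interest $27.06; balance after payment $2,099.76.
Month 4: interest $24.15; balance after payment $1,843.91.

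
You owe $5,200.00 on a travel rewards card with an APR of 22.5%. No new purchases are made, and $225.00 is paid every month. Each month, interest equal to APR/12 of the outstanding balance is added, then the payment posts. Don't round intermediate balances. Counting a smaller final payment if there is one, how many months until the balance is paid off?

Monthly rate r = 22.5%/12 = 1.875% = 0.01875.
Recurrence: B ← B·(1+r) − $225.00.
Month 1: interest $97.50; balance after payment $5,072.50.
Month 2: interest $95.11; balance after payment $4,942.61.
Closed form: n = −ln(1 − rB₀/P)/ln(1+r) = −ln(0.56667)/ln(1.01875) ≈ 30.576, so the balance reaches zero during payment 31.

31 payments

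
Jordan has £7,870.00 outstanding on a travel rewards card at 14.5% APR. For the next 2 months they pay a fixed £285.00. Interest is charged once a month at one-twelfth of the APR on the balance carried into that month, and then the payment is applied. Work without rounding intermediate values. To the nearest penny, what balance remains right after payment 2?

£7,487.90

Monthly rate r = 14.5%/12 = 1.20833% = 0.0120833.
Each month: B ← B·(1+r) − £285.00.
Month 1: interest £95.10; balance after payment £7,680.10.
Month 2: interest £92.80; balance after payment £7,487.90.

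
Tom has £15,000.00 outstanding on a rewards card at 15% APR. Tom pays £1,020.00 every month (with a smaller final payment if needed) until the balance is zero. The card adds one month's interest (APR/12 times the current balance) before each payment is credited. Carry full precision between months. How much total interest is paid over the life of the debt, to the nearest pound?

Monthly rate r = 15%/12 = 1.25% = 0.0125.
Payoff takes n = ⌈−ln(1 − rB₀/P)/ln(1+r)⌉ = ⌈16.351⌉ = 17 payments; the last is £359.80.
Total paid = 16·£1,020.00 + £359.80 = £16,679.80.
Total interest = total paid − principal = £16,679.80 − £15,000.00 = £1,679.80.

£1,680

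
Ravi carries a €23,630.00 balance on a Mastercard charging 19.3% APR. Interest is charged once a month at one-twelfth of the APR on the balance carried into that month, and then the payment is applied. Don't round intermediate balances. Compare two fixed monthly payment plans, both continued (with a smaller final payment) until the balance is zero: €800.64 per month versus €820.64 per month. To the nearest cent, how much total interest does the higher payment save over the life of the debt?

€314.77

Monthly rate r = 19.3%/12 = 1.60833% = 0.0160833.
At €800.64/mo: n = ⌈−ln(1 − rB₀/P)/ln(1+r)⌉ = 41 payments (last €279.26); total interest = total paid − €23,630.00 = €8,674.86.
At €820.64/mo: 39 payments (last €805.77); total interest €8,360.09.
Interest saved = €8,674.86 − €8,360.09 = €314.77.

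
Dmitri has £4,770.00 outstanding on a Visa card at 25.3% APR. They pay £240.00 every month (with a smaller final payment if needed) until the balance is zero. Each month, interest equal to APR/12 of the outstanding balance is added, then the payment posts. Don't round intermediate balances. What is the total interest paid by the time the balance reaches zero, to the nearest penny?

£1,476.86

Monthly rate r = 25.3%/12 = 2.10833% = 0.0210833.
Payoff takes n = ⌈−ln(1 − rB₀/P)/ln(1+r)⌉ = ⌈26.028⌉ = 27 payments; the last is £6.86.
Total paid = 26·£240.00 + £6.86 = £6,246.86.
Total interest = total paid − principal = £6,246.86 − £4,770.00 = £1,476.86.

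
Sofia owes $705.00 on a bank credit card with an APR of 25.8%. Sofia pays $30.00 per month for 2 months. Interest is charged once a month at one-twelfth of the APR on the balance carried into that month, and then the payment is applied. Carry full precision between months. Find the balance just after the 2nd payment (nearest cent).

Monthly rate r = 25.8%/12 = 2.15% = 0.0215.
Each month: B ← B·(1+r) − $30.00.
Month 1: interest $15.16; balance after payment $690.16.
Month 2: interest $14.84; balance after payment $675.00.

$675.00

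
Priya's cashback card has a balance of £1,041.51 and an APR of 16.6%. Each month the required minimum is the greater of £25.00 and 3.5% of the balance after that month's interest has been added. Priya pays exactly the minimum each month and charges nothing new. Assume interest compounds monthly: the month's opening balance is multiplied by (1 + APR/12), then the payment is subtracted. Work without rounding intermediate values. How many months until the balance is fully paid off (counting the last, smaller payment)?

Monthly rate r = 16.6%/12 = 1.38333% = 0.0138333.
While 3.5% of the post-interest balance exceeds £25.00, each month B ← (B·(1+r))·(1 − 0.035), i.e. B shrinks by the factor (1+r)·0.965 = 0.97835.
This holds for months 1–18. Entering month 19 the balance is £702.35; 3.5% of the post-interest balance is now below £25.00, so the flat £25.00 minimum applies from here.
From month 19 a fixed £25.00 at rate r clears £702.35 in 36 more payments. Total: 18 + 36 = 54 months.

54 months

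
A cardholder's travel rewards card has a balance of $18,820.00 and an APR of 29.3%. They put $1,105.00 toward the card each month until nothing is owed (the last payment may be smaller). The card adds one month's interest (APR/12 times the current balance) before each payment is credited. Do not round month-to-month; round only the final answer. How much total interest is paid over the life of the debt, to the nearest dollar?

Monthly rate r = 29.3%/12 = 2.44167% = 0.0244167.
Payoff takes n = ⌈−ln(1 − rB₀/P)/ln(1+r)⌉ = ⌈22.286⌉ = 23 payments; the last is $318.58.
Total paid = 22·$1,105.00 + $318.58 = $24,628.58.
Total interest = total paid − principal = $24,628.58 − $18,820.00 = $5,808.58.

$5,809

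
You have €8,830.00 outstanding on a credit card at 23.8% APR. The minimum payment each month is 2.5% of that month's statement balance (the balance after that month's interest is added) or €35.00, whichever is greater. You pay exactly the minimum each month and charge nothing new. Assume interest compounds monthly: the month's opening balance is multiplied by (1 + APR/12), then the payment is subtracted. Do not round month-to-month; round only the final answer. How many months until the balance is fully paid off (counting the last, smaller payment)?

405 months

Monthly rate r = 23.8%/12 = 1.98333% = 0.0198333.
While 2.5% of the post-interest balance exceeds €35.00, each month B ← (B·(1+r))·(1 − 0.025), i.e. B shrinks by the factor (1+r)·0.975 = 0.99434.
This holds for months 1–328. Entering month 329 the balance is €1,371.05; 2.5% of the post-interest balance is now below €35.00, so the flat €35.00 minimum applies from here.
From month 329 a fixed €35.00 at rate r clears €1,371.05 in 77 more payments. Total: 328 + 77 = 405 months.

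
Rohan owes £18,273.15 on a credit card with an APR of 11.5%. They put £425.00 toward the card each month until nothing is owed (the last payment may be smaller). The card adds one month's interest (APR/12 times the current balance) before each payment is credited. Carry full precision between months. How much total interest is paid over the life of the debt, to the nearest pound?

£5,393

Monthly rate r = 11.5%/12 = 0.958333% = 0.00958333.
Payoff takes n = ⌈−ln(1 − rB₀/P)/ln(1+r)⌉ = ⌈55.684⌉ = 56 payments; the last is £291.21.
Total paid = 55·£425.00 + £291.21 = £23,666.21.
Total interest = total paid − principal = £23,666.21 − £18,273.15 = £5,393.06.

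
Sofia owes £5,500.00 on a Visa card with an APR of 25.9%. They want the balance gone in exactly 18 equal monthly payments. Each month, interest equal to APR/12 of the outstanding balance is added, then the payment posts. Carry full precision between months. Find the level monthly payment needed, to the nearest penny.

£371.99

Monthly rate r = 25.9%/12 = 2.15833% = 0.0215833.
Level-payment amortization: P = B₀·r / (1 − (1+r)^(−n)) = 5500.00·0.0215833 / (1 − 1.02158^(−18)).
Denominator 1 − (1+r)^(−18) = 0.319118369.
P = 118.708 / 0.319118369 ≈ 371.99.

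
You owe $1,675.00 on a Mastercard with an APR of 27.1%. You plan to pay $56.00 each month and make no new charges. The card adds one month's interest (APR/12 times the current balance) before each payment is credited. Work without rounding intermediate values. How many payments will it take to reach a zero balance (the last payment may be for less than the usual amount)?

51 payments

Monthly rate r = 27.1%/12 = 2.25833% = 0.0225833.
Recurrence: B ← B·(1+r) − $56.00.
Month 1: interest $37.83; balance after payment $1,656.83.
Month 2: interest $37.42; balance after payment $1,638.24.
Closed form: n = −ln(1 − rB₀/P)/ln(1+r) = −ln(0.32452)/ln(1.02258) ≈ 50.395, so the balance reaches zero during payment 51.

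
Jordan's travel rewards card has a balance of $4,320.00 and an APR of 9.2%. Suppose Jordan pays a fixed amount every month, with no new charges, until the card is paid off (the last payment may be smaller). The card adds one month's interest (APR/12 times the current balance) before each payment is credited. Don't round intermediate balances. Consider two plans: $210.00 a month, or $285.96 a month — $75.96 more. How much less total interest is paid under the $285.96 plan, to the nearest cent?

Monthly rate r = 9.2%/12 = 0.766667% = 0.00766667.
At $210.00/mo: n = ⌈−ln(1 − rB₀/P)/ln(1+r)⌉ = 23 payments (last $99.53); total interest = total paid − $4,320.00 = $399.53.
At $285.96/mo: 17 payments (last $33.67); total interest $289.03.
Interest saved = $399.53 − $289.03 = $110.50.

$110.50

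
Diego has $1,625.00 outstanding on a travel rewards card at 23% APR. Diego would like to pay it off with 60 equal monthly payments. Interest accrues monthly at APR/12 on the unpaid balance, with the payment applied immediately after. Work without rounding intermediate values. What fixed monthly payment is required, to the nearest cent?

Monthly rate r = 23%/12 = 1.91667% = 0.0191667.
Level-payment amortization: P = B₀·r / (1 − (1+r)^(−n)) = 1625.00·0.0191667 / (1 − 1.01917^(−60)).
Denominator 1 − (1+r)^(−60) = 0.679898772.
P = 31.1458 / 0.679898772 ≈ 45.81.

$45.81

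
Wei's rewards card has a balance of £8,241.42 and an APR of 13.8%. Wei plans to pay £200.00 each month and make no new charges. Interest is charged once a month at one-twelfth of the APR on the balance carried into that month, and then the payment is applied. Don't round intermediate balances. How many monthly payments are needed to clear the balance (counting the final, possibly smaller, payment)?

Monthly rate r = 13.8%/12 = 1.15% = 0.0115.
Recurrence: B ← B·(1+r) − £200.00.
Month 1: interest £94.78; balance after payment £8,136.20.
Month 2: interest £93.57; balance after payment £8,029.76.
Closed form: n = −ln(1 − rB₀/P)/ln(1+r) = −ln(0.52612)/ln(1.0115) ≈ 56.167, so the balance reaches zero during payment 57.

57 months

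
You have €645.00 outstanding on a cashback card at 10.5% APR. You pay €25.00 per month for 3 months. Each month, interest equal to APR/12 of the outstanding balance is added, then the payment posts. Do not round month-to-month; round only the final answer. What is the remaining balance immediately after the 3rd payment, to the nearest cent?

Monthly rate r = 10.5%/12 = 0.875% = 0.00875.
Each month: B ← B·(1+r) − €25.00.
Month 1: interest €5.64; balance after payment €625.64.
Month 2: interest €5.47; balance after payment €606.12.
Month 3: interest €5.30; balance after payment €586.42.

€586.42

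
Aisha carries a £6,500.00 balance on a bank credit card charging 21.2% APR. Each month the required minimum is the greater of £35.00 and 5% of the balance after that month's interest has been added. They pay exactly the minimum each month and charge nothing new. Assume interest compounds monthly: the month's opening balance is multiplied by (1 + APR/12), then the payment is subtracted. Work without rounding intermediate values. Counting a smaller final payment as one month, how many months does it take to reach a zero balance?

Monthly rate r = 21.2%/12 = 1.76667% = 0.0176667.
While 5% of the post-interest balance exceeds £35.00, each month B ← (B·(1+r))·(1 − 0.05), i.e. B shrinks by the factor (1+r)·0.95 = 0.96678.
This holds for months 1–67. Entering month 68 the balance is £676.03; 5% of the post-interest balance is now below £35.00, so the flat £35.00 minimum applies from here.
From month 68 a fixed £35.00 at rate r clears £676.03 in 24 more payments. Total: 67 + 24 = 91 months.

91 months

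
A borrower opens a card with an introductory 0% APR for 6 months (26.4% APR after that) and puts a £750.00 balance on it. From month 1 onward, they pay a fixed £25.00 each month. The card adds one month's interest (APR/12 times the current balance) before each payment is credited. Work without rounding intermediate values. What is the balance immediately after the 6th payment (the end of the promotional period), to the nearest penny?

Promo months 1–6 at r₀ = 0%/12 = 0; months 7+ at r₁ = 26.4%/12 = 0.022.
After month 6 (no interest yet): B = £750.00 − 6·£25.00 = £600.00.

£600.00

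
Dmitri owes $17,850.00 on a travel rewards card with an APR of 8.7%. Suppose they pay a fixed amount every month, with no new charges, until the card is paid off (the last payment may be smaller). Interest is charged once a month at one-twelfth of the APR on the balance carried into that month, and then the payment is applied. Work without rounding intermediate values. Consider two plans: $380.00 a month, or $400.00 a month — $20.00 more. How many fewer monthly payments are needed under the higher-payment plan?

3 fewer payments

Monthly rate r = 8.7%/12 = 0.725% = 0.00725.
At $380.00/mo: n = ⌈−ln(1 − rB₀/P)/ln(1+r)⌉ = 58 payments (last $242.50); total interest = total paid − $17,850.00 = $4,052.50.
At $400.00/mo: 55 payments (last $43.41); total interest $3,793.41.
Payments saved = 58 − 55 = 3.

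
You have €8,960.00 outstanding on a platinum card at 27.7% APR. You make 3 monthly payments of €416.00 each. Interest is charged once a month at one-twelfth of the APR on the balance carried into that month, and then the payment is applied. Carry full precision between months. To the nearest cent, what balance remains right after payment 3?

€8,317.88

Monthly rate r = 27.7%/12 = 2.30833% = 0.0230833.
Each month: B ← B·(1+r) − €416.00.
Month 1: interest €206.83; balance after payment €8,750.83.
Month 2: interest €202.00; balance after payment €8,536.82.
Month 3: interest €197.06; balance after payment €8,317.88.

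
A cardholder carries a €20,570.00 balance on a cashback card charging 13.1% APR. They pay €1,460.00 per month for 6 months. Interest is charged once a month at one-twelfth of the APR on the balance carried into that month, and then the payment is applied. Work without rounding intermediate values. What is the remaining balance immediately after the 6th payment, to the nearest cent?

€12,952.06

Monthly rate r = 13.1%/12 = 1.09167% = 0.0109167.
Each month: B ← B·(1+r) − €1,460.00.
Month 1: interest €224.56; balance after payment €19,334.56.
Month 2: interest €211.07; balance after payment €18,085.62.
Month 3: interest €197.43; balance after payment €16,823.06.
Month 4: interest €183.65; balance after payment €15,546.71.
Month 5: interest €169.72; balance after payment €14,256.43.
Month 6: interest €155.63; balance after payment €12,952.06.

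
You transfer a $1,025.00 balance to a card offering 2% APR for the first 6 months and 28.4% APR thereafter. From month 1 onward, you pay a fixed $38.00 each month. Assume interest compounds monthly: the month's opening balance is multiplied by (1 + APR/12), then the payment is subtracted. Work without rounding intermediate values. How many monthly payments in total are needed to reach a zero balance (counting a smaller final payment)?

36 months

Promo months 1–6 at r₀ = 2%/12 = 0.00166667; months 7+ at r₁ = 28.4%/12 = 0.0236667.
After month 6: iterate B ← B·(1+r₀) − $38.00 for 6 months → $806.34.
Then at r₁ with $38.00/mo: n₂ = −ln(1 − r₁·B/P)/ln(1+r₁) ≈ 29.82 → 30 more payments.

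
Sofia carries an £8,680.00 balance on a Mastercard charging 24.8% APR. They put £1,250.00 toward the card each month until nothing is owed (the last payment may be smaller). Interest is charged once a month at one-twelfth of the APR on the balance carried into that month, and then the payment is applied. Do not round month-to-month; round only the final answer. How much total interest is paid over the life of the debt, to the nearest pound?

£789

Monthly rate r = 24.8%/12 = 2.06667% = 0.0206667.
Payoff takes n = ⌈−ln(1 − rB₀/P)/ln(1+r)⌉ = ⌈7.573⌉ = 8 payments; the last is £719.29.
Total paid = 7·£1,250.00 + £719.29 = £9,469.29.
Total interest = total paid − principal = £9,469.29 − £8,680.00 = £789.29.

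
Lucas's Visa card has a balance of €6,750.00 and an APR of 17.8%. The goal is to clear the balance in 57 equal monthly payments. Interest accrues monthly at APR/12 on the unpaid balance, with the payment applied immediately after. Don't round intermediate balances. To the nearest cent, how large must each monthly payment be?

Monthly rate r = 17.8%/12 = 1.48333% = 0.0148333.
Level-payment amortization: P = B₀·r / (1 − (1+r)^(−n)) = 6750.00·0.0148333 / (1 − 1.01483^(−57)).
Denominator 1 − (1+r)^(−57) = 0.567983086.
P = 100.125 / 0.567983086 ≈ 176.28.

€176.28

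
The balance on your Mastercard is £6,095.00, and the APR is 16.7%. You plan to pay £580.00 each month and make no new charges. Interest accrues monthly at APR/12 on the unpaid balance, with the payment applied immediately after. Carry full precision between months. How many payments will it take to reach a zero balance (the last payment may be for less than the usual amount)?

12 payments

Monthly rate r = 16.7%/12 = 1.39167% = 0.0139167.
Recurrence: B ← B·(1+r) − £580.00.
Month 1: interest £84.82; balance after payment £5,599.82.
Month 2: interest £77.93; balance after payment £5,097.75.
Closed form: n = −ln(1 − rB₀/P)/ln(1+r) = −ln(0.85376)/ln(1.01392) ≈ 11.440, so the balance reaches zero during payment 12.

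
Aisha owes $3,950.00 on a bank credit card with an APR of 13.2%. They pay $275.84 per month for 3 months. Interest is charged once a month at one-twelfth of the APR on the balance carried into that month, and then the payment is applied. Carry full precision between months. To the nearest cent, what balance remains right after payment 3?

Monthly rate r = 13.2%/12 = 1.1% = 0.011.
Each month: B ← B·(1+r) − $275.84.
Month 1: interest $43.45; balance after payment $3,717.61.
Month 2: interest $40.89; balance after payment $3,482.66.
Month 3: interest $38.31; balance after payment $3,245.13.

$3,245.13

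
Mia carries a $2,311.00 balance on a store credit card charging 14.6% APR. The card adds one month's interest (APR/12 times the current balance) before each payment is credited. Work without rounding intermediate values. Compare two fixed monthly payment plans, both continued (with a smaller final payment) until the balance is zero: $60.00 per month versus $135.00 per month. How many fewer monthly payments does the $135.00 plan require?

Monthly rate r = 14.6%/12 = 1.21667% = 0.0121667.
At $60.00/mo: n = ⌈−ln(1 − rB₀/P)/ln(1+r)⌉ = 53 payments (last $17.08); total interest = total paid − $2,311.00 = $826.08.
At $135.00/mo: 20 payments (last $42.26); total interest $296.26.
Payments saved = 53 − 20 = 33.

33 fewer payments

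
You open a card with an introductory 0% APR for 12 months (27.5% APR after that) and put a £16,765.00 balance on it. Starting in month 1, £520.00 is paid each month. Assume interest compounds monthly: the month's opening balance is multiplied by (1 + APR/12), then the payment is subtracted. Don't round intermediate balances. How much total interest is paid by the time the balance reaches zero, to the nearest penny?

Promo months 1–12 at r₀ = 0%/12 = 0; months 13+ at r₁ = 27.5%/12 = 0.0229167.
After month 12 (no interest yet): B = £16,765.00 − 12·£520.00 = £10,525.00.
Then at r₁ with £520.00/mo: n₂ = −ln(1 − r₁·B/P)/ln(1+r₁) ≈ 27.51 → 28 more payments.
Total paid = 39·£520.00 + £266.77 = £20,546.77; interest = £20,546.77 − £16,765.00 = £3,781.77.

£3,781.77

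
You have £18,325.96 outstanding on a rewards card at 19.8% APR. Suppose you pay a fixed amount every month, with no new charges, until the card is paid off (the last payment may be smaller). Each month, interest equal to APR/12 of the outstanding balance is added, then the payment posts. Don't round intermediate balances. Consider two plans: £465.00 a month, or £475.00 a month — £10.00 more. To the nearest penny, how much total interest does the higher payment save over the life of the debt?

Monthly rate r = 19.8%/12 = 1.65% = 0.0165.
At £465.00/mo: n = ⌈−ln(1 − rB₀/P)/ln(1+r)⌉ = 65 payments (last £92.33); total interest = total paid − £18,325.96 = £11,526.37.
At £475.00/mo: 62 payments (last £404.69); total interest £11,053.73.
Interest saved = £11,526.37 − £11,053.73 = £472.64.

£472.64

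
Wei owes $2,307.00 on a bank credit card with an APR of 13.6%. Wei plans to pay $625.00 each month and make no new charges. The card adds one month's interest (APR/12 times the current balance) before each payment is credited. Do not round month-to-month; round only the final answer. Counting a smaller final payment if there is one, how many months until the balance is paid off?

4 months

Monthly rate r = 13.6%/12 = 1.13333% = 0.0113333.
Recurrence: B ← B·(1+r) − $625.00.
Month 1: interest $26.15; balance after payment $1,708.15.
Month 2: interest $19.36; balance after payment $1,102.50.
Month 3: interest $12.50; balance after payment $490.00.
Month 4: interest $5.55; balance after payment $0.00.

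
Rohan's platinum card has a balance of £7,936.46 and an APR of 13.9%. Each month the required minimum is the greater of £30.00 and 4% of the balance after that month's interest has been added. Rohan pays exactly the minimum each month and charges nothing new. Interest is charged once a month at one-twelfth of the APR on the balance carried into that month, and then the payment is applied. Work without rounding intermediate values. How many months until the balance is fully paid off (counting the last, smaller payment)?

111 months

Monthly rate r = 13.9%/12 = 1.15833% = 0.0115833.
While 4% of the post-interest balance exceeds £30.00, each month B ← (B·(1+r))·(1 − 0.04), i.e. B shrinks by the factor (1+r)·0.96 = 0.97112.
This holds for months 1–81. Entering month 82 the balance is £739.15; 4% of the post-interest balance is now below £30.00, so the flat £30.00 minimum applies from here.
From month 82 a fixed £30.00 at rate r clears £739.15 in 30 more payments. Total: 81 + 30 = 111 months.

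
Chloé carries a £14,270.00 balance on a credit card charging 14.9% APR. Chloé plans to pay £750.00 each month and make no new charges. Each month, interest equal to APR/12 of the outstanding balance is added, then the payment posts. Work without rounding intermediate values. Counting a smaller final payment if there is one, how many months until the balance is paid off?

Monthly rate r = 14.9%/12 = 1.24167% = 0.0124167.
Recurrence: B ← B·(1+r) − £750.00.
Month 1: interest £177.19; balance after payment £13,697.19.
Month 2: interest £170.07; balance after payment £13,117.26.
Closed form: n = −ln(1 − rB₀/P)/ln(1+r) = −ln(0.76375)/ln(1.01242) ≈ 21.840, so the balance reaches zero during payment 22.

22 payments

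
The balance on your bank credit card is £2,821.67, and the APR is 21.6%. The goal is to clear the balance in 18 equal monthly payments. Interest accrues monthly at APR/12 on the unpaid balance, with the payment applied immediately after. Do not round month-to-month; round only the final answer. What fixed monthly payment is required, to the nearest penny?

£184.92

Monthly rate r = 21.6%/12 = 1.8% = 0.018.
Level-payment amortization: P = B₀·r / (1 − (1+r)^(−n)) = 2821.67·0.018 / (1 − 1.018^(−18)).
Denominator 1 − (1+r)^(−18) = 0.274662726.
P = 50.7901 / 0.274662726 ≈ 184.92.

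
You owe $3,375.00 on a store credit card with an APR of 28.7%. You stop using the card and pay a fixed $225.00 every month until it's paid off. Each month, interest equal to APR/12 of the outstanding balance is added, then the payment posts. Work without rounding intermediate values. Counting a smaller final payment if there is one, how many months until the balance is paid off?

19 months

Monthly rate r = 28.7%/12 = 2.39167% = 0.0239167.
Recurrence: B ← B·(1+r) − $225.00.
Month 1: interest $80.72; balance after payment $3,230.72.
Month 2: interest $77.27; balance after payment $3,082.99.
Closed form: n = −ln(1 − rB₀/P)/ln(1+r) = −ln(0.64125)/ln(1.02392) ≈ 18.800, so the balance reaches zero during payment 19.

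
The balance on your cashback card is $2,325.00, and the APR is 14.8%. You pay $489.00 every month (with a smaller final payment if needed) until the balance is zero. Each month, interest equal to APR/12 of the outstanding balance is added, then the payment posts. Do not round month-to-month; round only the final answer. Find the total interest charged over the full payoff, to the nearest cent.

Monthly rate r = 14.8%/12 = 1.23333% = 0.0123333.
Payoff takes n = ⌈−ln(1 − rB₀/P)/ln(1+r)⌉ = ⌈4.930⌉ = 5 payments; the last is $454.90.
Total paid = 4·$489.00 + $454.90 = $2,410.90.
Total interest = total paid − principal = $2,410.90 − $2,325.00 = $85.90.

$85.90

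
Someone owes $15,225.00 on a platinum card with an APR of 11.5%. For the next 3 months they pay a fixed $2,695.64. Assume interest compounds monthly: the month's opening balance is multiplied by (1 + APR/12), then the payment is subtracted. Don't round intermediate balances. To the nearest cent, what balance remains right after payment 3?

Monthly rate r = 11.5%/12 = 0.958333% = 0.00958333.
Each month: B ← B·(1+r) − $2,695.64.
Month 1: interest $145.91; balance after payment $12,675.27.
Month 2: interest $121.47; balance after payment $10,101.10.
Month 3: interest $96.80; balance after payment $7,502.26.

$7,502.26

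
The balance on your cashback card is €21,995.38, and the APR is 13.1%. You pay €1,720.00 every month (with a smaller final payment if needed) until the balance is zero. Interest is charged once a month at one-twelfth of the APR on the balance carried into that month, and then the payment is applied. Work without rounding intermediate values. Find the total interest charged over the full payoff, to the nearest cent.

€1,825.32

Monthly rate r = 13.1%/12 = 1.09167% = 0.0109167.
Payoff takes n = ⌈−ln(1 − rB₀/P)/ln(1+r)⌉ = ⌈13.849⌉ = 14 payments; the last is €1,460.70.
Total paid = 13·€1,720.00 + €1,460.70 = €23,820.70.
Total interest = total paid − principal = €23,820.70 − €21,995.38 = €1,825.32.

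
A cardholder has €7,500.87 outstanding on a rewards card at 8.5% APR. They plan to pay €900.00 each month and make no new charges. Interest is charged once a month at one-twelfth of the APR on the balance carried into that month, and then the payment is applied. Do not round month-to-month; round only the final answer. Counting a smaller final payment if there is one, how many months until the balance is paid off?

9 months

Monthly rate r = 8.5%/12 = 0.708333% = 0.00708333.
Recurrence: B ← B·(1+r) − €900.00.
Month 1: interest €53.13; balance after payment €6,654.00.
Month 2: interest €47.13; balance after payment €5,801.13.
Closed form: n = −ln(1 − rB₀/P)/ln(1+r) = −ln(0.94097)/ln(1.00708) ≈ 8.621, so the balance reaches zero during payment 9.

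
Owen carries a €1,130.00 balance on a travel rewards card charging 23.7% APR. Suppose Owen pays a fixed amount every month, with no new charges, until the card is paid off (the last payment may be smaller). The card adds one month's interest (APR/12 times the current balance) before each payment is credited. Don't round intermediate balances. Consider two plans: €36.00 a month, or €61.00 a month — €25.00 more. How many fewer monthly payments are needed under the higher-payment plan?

Monthly rate r = 23.7%/12 = 1.975% = 0.01975.
At €36.00/mo: n = ⌈−ln(1 − rB₀/P)/ln(1+r)⌉ = 50 payments (last €16.81); total interest = total paid − €1,130.00 = €650.81.
At €61.00/mo: 24 payments (last €17.79); total interest €290.79.
Payments saved = 50 − 24 = 26.

26 fewer payments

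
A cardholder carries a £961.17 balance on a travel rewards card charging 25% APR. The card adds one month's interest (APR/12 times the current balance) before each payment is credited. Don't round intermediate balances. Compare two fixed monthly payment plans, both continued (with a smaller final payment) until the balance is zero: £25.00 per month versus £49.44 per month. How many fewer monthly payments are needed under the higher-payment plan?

Monthly rate r = 25%/12 = 2.08333% = 0.0208333.
At £25.00/mo: n = ⌈−ln(1 − rB₀/P)/ln(1+r)⌉ = 79 payments (last £7.35); total interest = total paid − £961.17 = £996.18.
At £49.44/mo: 26 payments (last £9.07); total interest £283.90.
Payments saved = 79 − 26 = 53.

53 fewer payments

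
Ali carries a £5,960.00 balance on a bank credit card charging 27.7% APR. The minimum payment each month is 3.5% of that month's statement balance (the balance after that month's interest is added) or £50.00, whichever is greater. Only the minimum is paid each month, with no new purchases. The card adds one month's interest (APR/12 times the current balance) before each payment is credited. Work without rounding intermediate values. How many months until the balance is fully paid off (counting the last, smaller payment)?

159 months

Monthly rate r = 27.7%/12 = 2.30833% = 0.0230833.
While 3.5% of the post-interest balance exceeds £50.00, each month B ← (B·(1+r))·(1 − 0.035), i.e. B shrinks by the factor (1+r)·0.965 = 0.98728.
This holds for months 1–114. Entering month 115 the balance is £1,384.25; 3.5% of the post-interest balance is now below £50.00, so the flat £50.00 minimum applies from here.
From month 115 a fixed £50.00 at rate r clears £1,384.25 in 45 more payments. Total: 114 + 45 = 159 months.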